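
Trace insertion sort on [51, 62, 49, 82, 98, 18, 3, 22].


Initial: [51, 62, 49, 82, 98, 18, 3, 22]
Insert 62: [51, 62, 49, 82, 98, 18, 3, 22]
Insert 49: [49, 51, 62, 82, 98, 18, 3, 22]
Insert 82: [49, 51, 62, 82, 98, 18, 3, 22]
Insert 98: [49, 51, 62, 82, 98, 18, 3, 22]
Insert 18: [18, 49, 51, 62, 82, 98, 3, 22]
Insert 3: [3, 18, 49, 51, 62, 82, 98, 22]
Insert 22: [3, 18, 22, 49, 51, 62, 82, 98]

Sorted: [3, 18, 22, 49, 51, 62, 82, 98]


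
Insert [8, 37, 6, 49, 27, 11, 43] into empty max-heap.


Insert 8: [8]
Insert 37: [37, 8]
Insert 6: [37, 8, 6]
Insert 49: [49, 37, 6, 8]
Insert 27: [49, 37, 6, 8, 27]
Insert 11: [49, 37, 11, 8, 27, 6]
Insert 43: [49, 37, 43, 8, 27, 6, 11]

Final heap: [49, 37, 43, 8, 27, 6, 11]


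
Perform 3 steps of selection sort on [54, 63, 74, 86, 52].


Initial: [54, 63, 74, 86, 52]
Step 1: min=52 at 4
  Swap: [52, 63, 74, 86, 54]
Step 2: min=54 at 4
  Swap: [52, 54, 74, 86, 63]
Step 3: min=63 at 4
  Swap: [52, 54, 63, 86, 74]

After 3 steps: [52, 54, 63, 86, 74]


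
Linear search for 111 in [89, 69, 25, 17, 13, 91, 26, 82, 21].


i=0: 89!=111
i=1: 69!=111
i=2: 25!=111
i=3: 17!=111
i=4: 13!=111
i=5: 91!=111
i=6: 26!=111
i=7: 82!=111
i=8: 21!=111

Not found, 9 comps


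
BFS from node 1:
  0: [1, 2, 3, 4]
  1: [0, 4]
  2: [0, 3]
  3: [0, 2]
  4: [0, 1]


Visit 1, enqueue [0, 4]
Visit 0, enqueue [2, 3]
Visit 4, enqueue []
Visit 2, enqueue []
Visit 3, enqueue []

BFS order: [1, 0, 4, 2, 3]


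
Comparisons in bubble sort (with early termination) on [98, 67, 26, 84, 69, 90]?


Algorithm: bubble sort (with early termination)
Input: [98, 67, 26, 84, 69, 90]
Sorted: [26, 67, 69, 84, 90, 98]

12


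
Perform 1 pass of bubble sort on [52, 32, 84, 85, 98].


Initial: [52, 32, 84, 85, 98]
Pass 1: [32, 52, 84, 85, 98] (1 swaps)

After 1 pass: [32, 52, 84, 85, 98]


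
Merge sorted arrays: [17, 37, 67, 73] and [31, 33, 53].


Take 17 from A
Take 31 from B
Take 33 from B
Take 37 from A
Take 53 from B

Merged: [17, 31, 33, 37, 53, 67, 73]


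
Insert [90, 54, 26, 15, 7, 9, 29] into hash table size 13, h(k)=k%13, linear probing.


Insert 90: h=12 -> slot 12
Insert 54: h=2 -> slot 2
Insert 26: h=0 -> slot 0
Insert 15: h=2, 1 probes -> slot 3
Insert 7: h=7 -> slot 7
Insert 9: h=9 -> slot 9
Insert 29: h=3, 1 probes -> slot 4

Table: [26, None, 54, 15, 29, None, None, 7, None, 9, None, None, 90]


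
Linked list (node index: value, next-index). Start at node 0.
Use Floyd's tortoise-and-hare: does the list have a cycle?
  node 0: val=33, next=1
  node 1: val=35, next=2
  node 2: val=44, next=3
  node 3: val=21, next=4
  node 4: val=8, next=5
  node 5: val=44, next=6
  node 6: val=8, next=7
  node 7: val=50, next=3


Floyd's tortoise (slow, +1) and hare (fast, +2):
  init: slow=0, fast=0
  step 1: slow=1, fast=2
  step 2: slow=2, fast=4
  step 3: slow=3, fast=6
  step 4: slow=4, fast=3
  step 5: slow=5, fast=5
  slow == fast at node 5: cycle detected

Cycle: yes


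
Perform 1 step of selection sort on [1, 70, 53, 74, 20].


Initial: [1, 70, 53, 74, 20]
Step 1: min=1 at 0
  Swap: [1, 70, 53, 74, 20]

After 1 step: [1, 70, 53, 74, 20]


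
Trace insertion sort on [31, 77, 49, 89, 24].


Initial: [31, 77, 49, 89, 24]
Insert 77: [31, 77, 49, 89, 24]
Insert 49: [31, 49, 77, 89, 24]
Insert 89: [31, 49, 77, 89, 24]
Insert 24: [24, 31, 49, 77, 89]

Sorted: [24, 31, 49, 77, 89]


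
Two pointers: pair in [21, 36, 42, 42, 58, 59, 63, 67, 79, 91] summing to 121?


lo=0(21)+hi=9(91)=112
lo=1(36)+hi=9(91)=127
lo=1(36)+hi=8(79)=115
lo=2(42)+hi=8(79)=121

Yes: 42+79=121


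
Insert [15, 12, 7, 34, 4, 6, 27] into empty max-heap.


Insert 15: [15]
Insert 12: [15, 12]
Insert 7: [15, 12, 7]
Insert 34: [34, 15, 7, 12]
Insert 4: [34, 15, 7, 12, 4]
Insert 6: [34, 15, 7, 12, 4, 6]
Insert 27: [34, 15, 27, 12, 4, 6, 7]

Final heap: [34, 15, 27, 12, 4, 6, 7]


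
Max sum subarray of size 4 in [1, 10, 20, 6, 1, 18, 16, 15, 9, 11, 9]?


[0:4]: 37
[1:5]: 37
[2:6]: 45
[3:7]: 41
[4:8]: 50
[5:9]: 58
[6:10]: 51
[7:11]: 44

Max: 58 at [5:9]


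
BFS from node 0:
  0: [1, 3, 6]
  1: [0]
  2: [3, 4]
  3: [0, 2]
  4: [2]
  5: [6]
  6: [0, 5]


Visit 0, enqueue [1, 3, 6]
Visit 1, enqueue []
Visit 3, enqueue [2]
Visit 6, enqueue [5]
Visit 2, enqueue [4]
Visit 5, enqueue []
Visit 4, enqueue []

BFS order: [0, 1, 3, 6, 2, 5, 4]


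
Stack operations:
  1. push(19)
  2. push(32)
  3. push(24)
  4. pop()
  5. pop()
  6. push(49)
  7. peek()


push(19) -> [19]
push(32) -> [19, 32]
push(24) -> [19, 32, 24]
pop()->24, [19, 32]
pop()->32, [19]
push(49) -> [19, 49]
peek()->49

Final stack: [19, 49]


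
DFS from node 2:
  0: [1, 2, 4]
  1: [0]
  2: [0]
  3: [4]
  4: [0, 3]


Visit 2, push [0]
Visit 0, push [4, 1]
Visit 1, push []
Visit 4, push [3]
Visit 3, push []

DFS order: [2, 0, 1, 4, 3]


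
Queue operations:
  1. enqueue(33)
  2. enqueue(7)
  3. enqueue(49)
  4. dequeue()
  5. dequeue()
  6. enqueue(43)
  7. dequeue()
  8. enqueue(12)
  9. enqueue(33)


enqueue(33) -> [33]
enqueue(7) -> [33, 7]
enqueue(49) -> [33, 7, 49]
dequeue()->33, [7, 49]
dequeue()->7, [49]
enqueue(43) -> [49, 43]
dequeue()->49, [43]
enqueue(12) -> [43, 12]
enqueue(33) -> [43, 12, 33]

Final queue: [43, 12, 33]


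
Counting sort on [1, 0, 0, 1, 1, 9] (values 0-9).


Input: [1, 0, 0, 1, 1, 9]
Counts: [2, 3, 0, 0, 0, 0, 0, 0, 0, 1]

Sorted: [0, 0, 1, 1, 1, 9]


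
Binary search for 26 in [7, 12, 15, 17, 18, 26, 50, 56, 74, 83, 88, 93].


Step 1: lo=0, hi=11, mid=5, val=26

Found at index 5


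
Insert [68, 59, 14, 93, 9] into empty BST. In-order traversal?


Insert 68: root
Insert 59: L from 68
Insert 14: L from 68 -> L from 59
Insert 93: R from 68
Insert 9: L from 68 -> L from 59 -> L from 14

In-order: [9, 14, 59, 68, 93]


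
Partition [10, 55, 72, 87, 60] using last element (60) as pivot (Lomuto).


Pivot: 60
  10 <= 60: advance i (no swap)
  55 <= 60: advance i (no swap)
Place pivot at 2: [10, 55, 60, 87, 72]

Partitioned: [10, 55, 60, 87, 72]


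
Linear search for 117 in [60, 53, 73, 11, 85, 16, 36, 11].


i=0: 60!=117
i=1: 53!=117
i=2: 73!=117
i=3: 11!=117
i=4: 85!=117
i=5: 16!=117
i=6: 36!=117
i=7: 11!=117

Not found, 8 comps


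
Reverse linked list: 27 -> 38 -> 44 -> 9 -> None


Step 1: curr=27, set curr.next=prev(None) | reversed so far: 27
Step 2: curr=38, set curr.next=prev(27) | reversed so far: 38 -> 27
Step 3: curr=44, set curr.next=prev(38) | reversed so far: 44 -> 38 -> 27
Step 4: curr=9, set curr.next=prev(44) | reversed so far: 9 -> 44 -> 38 -> 27

9 -> 44 -> 38 -> 27 -> None


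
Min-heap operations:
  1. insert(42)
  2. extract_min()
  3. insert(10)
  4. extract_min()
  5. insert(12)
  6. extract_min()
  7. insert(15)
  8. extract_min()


insert(42) -> [42]
extract_min()->42, []
insert(10) -> [10]
extract_min()->10, []
insert(12) -> [12]
extract_min()->12, []
insert(15) -> [15]
extract_min()->15, []

Final heap: []


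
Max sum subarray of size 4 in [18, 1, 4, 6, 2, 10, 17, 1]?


[0:4]: 29
[1:5]: 13
[2:6]: 22
[3:7]: 35
[4:8]: 30

Max: 35 at [3:7]


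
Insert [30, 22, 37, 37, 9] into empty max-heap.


Insert 30: [30]
Insert 22: [30, 22]
Insert 37: [37, 22, 30]
Insert 37: [37, 37, 30, 22]
Insert 9: [37, 37, 30, 22, 9]

Final heap: [37, 37, 30, 22, 9]


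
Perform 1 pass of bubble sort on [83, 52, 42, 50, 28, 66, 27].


Initial: [83, 52, 42, 50, 28, 66, 27]
Pass 1: [52, 42, 50, 28, 66, 27, 83] (6 swaps)

After 1 pass: [52, 42, 50, 28, 66, 27, 83]


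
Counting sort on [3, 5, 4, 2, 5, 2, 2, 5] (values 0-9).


Input: [3, 5, 4, 2, 5, 2, 2, 5]
Counts: [0, 0, 3, 1, 1, 3, 0, 0, 0, 0]

Sorted: [2, 2, 2, 3, 4, 5, 5, 5]


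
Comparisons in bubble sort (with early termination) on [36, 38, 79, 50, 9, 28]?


Algorithm: bubble sort (with early termination)
Input: [36, 38, 79, 50, 9, 28]
Sorted: [9, 28, 36, 38, 50, 79]

15


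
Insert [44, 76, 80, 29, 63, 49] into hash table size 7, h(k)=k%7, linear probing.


Insert 44: h=2 -> slot 2
Insert 76: h=6 -> slot 6
Insert 80: h=3 -> slot 3
Insert 29: h=1 -> slot 1
Insert 63: h=0 -> slot 0
Insert 49: h=0, 4 probes -> slot 4

Table: [63, 29, 44, 80, 49, None, 76]


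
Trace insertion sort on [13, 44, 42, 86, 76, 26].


Initial: [13, 44, 42, 86, 76, 26]
Insert 44: [13, 44, 42, 86, 76, 26]
Insert 42: [13, 42, 44, 86, 76, 26]
Insert 86: [13, 42, 44, 86, 76, 26]
Insert 76: [13, 42, 44, 76, 86, 26]
Insert 26: [13, 26, 42, 44, 76, 86]

Sorted: [13, 26, 42, 44, 76, 86]


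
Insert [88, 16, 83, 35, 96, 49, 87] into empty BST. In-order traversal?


Insert 88: root
Insert 16: L from 88
Insert 83: L from 88 -> R from 16
Insert 35: L from 88 -> R from 16 -> L from 83
Insert 96: R from 88
Insert 49: L from 88 -> R from 16 -> L from 83 -> R from 35
Insert 87: L from 88 -> R from 16 -> R from 83

In-order: [16, 35, 49, 83, 87, 88, 96]


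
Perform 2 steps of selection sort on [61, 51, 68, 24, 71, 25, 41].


Initial: [61, 51, 68, 24, 71, 25, 41]
Step 1: min=24 at 3
  Swap: [24, 51, 68, 61, 71, 25, 41]
Step 2: min=25 at 5
  Swap: [24, 25, 68, 61, 71, 51, 41]

After 2 steps: [24, 25, 68, 61, 71, 51, 41]


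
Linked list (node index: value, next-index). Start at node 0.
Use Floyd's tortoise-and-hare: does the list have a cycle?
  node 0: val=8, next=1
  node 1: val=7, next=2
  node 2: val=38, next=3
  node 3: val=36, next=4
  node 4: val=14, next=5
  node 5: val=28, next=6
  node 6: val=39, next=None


Floyd's tortoise (slow, +1) and hare (fast, +2):
  init: slow=0, fast=0
  step 1: slow=1, fast=2
  step 2: slow=2, fast=4
  step 3: slow=3, fast=6
  step 4: fast -> None, no cycle

Cycle: no


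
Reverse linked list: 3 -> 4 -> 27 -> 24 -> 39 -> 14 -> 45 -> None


Step 1: curr=3, set curr.next=prev(None) | reversed so far: 3
Step 2: curr=4, set curr.next=prev(3) | reversed so far: 4 -> 3
Step 3: curr=27, set curr.next=prev(4) | reversed so far: 27 -> 4 -> 3
Step 4: curr=24, set curr.next=prev(27) | reversed so far: 24 -> 27 -> 4 -> 3
Step 5: curr=39, set curr.next=prev(24) | reversed so far: 39 -> 24 -> 27 -> 4 -> 3
Step 6: curr=14, set curr.next=prev(39) | reversed so far: 14 -> 39 -> 24 -> 27 -> 4 -> 3
Step 7: curr=45, set curr.next=prev(14) | reversed so far: 45 -> 14 -> 39 -> 24 -> 27 -> 4 -> 3

45 -> 14 -> 39 -> 24 -> 27 -> 4 -> 3 -> None


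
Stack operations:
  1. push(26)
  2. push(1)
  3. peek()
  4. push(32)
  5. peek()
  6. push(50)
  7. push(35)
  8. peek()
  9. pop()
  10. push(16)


push(26) -> [26]
push(1) -> [26, 1]
peek()->1
push(32) -> [26, 1, 32]
peek()->32
push(50) -> [26, 1, 32, 50]
push(35) -> [26, 1, 32, 50, 35]
peek()->35
pop()->35, [26, 1, 32, 50]
push(16) -> [26, 1, 32, 50, 16]

Final stack: [26, 1, 32, 50, 16]


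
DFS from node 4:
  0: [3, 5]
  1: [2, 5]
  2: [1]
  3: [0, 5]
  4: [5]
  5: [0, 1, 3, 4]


Visit 4, push [5]
Visit 5, push [3, 1, 0]
Visit 0, push [3]
Visit 3, push []
Visit 1, push [2]
Visit 2, push []

DFS order: [4, 5, 0, 3, 1, 2]


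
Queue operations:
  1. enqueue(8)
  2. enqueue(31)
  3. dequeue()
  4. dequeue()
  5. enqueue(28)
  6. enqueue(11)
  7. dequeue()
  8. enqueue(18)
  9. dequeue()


enqueue(8) -> [8]
enqueue(31) -> [8, 31]
dequeue()->8, [31]
dequeue()->31, []
enqueue(28) -> [28]
enqueue(11) -> [28, 11]
dequeue()->28, [11]
enqueue(18) -> [11, 18]
dequeue()->11, [18]

Final queue: [18]


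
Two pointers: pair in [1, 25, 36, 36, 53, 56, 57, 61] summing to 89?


lo=0(1)+hi=7(61)=62
lo=1(25)+hi=7(61)=86
lo=2(36)+hi=7(61)=97
lo=2(36)+hi=6(57)=93
lo=2(36)+hi=5(56)=92
lo=2(36)+hi=4(53)=89

Yes: 36+53=89


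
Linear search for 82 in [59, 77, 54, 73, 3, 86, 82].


i=0: 59!=82
i=1: 77!=82
i=2: 54!=82
i=3: 73!=82
i=4: 3!=82
i=5: 86!=82
i=6: 82==82 found!

Found at 6, 7 comps


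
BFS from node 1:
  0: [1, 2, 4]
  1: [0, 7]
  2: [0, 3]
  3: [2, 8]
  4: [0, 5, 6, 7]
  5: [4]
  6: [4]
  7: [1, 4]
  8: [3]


Visit 1, enqueue [0, 7]
Visit 0, enqueue [2, 4]
Visit 7, enqueue []
Visit 2, enqueue [3]
Visit 4, enqueue [5, 6]
Visit 3, enqueue [8]
Visit 5, enqueue []
Visit 6, enqueue []
Visit 8, enqueue []

BFS order: [1, 0, 7, 2, 4, 3, 5, 6, 8]


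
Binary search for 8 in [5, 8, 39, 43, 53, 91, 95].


Step 1: lo=0, hi=6, mid=3, val=43
Step 2: lo=0, hi=2, mid=1, val=8

Found at index 1


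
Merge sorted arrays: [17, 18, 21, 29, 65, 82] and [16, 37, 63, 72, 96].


Take 16 from B
Take 17 from A
Take 18 from A
Take 21 from A
Take 29 from A
Take 37 from B
Take 63 from B
Take 65 from A
Take 72 from B
Take 82 from A

Merged: [16, 17, 18, 21, 29, 37, 63, 65, 72, 82, 96]


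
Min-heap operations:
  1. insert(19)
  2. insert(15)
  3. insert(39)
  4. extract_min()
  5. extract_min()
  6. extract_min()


insert(19) -> [19]
insert(15) -> [15, 19]
insert(39) -> [15, 19, 39]
extract_min()->15, [19, 39]
extract_min()->19, [39]
extract_min()->39, []

Final heap: []


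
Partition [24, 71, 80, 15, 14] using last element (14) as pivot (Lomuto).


Pivot: 14
Place pivot at 0: [14, 71, 80, 15, 24]

Partitioned: [14, 71, 80, 15, 24]


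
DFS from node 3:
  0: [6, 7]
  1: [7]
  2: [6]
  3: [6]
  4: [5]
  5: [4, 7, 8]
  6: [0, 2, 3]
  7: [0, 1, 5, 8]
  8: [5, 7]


Visit 3, push [6]
Visit 6, push [2, 0]
Visit 0, push [7]
Visit 7, push [8, 5, 1]
Visit 1, push []
Visit 5, push [8, 4]
Visit 4, push []
Visit 8, push []
Visit 2, push []

DFS order: [3, 6, 0, 7, 1, 5, 4, 8, 2]


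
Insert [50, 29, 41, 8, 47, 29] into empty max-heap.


Insert 50: [50]
Insert 29: [50, 29]
Insert 41: [50, 29, 41]
Insert 8: [50, 29, 41, 8]
Insert 47: [50, 47, 41, 8, 29]
Insert 29: [50, 47, 41, 8, 29, 29]

Final heap: [50, 47, 41, 8, 29, 29]


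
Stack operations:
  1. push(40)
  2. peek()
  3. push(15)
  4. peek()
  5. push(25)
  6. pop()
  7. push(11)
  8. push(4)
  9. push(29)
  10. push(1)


push(40) -> [40]
peek()->40
push(15) -> [40, 15]
peek()->15
push(25) -> [40, 15, 25]
pop()->25, [40, 15]
push(11) -> [40, 15, 11]
push(4) -> [40, 15, 11, 4]
push(29) -> [40, 15, 11, 4, 29]
push(1) -> [40, 15, 11, 4, 29, 1]

Final stack: [40, 15, 11, 4, 29, 1]


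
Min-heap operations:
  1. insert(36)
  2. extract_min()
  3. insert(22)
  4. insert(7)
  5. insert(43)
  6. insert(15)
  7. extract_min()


insert(36) -> [36]
extract_min()->36, []
insert(22) -> [22]
insert(7) -> [7, 22]
insert(43) -> [7, 22, 43]
insert(15) -> [7, 15, 43, 22]
extract_min()->7, [15, 22, 43]

Final heap: [15, 22, 43]


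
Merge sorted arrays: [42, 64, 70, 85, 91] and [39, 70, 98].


Take 39 from B
Take 42 from A
Take 64 from A
Take 70 from A
Take 70 from B
Take 85 from A
Take 91 from A

Merged: [39, 42, 64, 70, 70, 85, 91, 98]


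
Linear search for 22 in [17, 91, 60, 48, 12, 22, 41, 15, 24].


i=0: 17!=22
i=1: 91!=22
i=2: 60!=22
i=3: 48!=22
i=4: 12!=22
i=5: 22==22 found!

Found at 5, 6 comps


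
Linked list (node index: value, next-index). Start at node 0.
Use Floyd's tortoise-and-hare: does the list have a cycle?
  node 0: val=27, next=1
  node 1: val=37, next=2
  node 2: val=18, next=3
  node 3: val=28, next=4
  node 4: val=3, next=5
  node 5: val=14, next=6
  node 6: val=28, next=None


Floyd's tortoise (slow, +1) and hare (fast, +2):
  init: slow=0, fast=0
  step 1: slow=1, fast=2
  step 2: slow=2, fast=4
  step 3: slow=3, fast=6
  step 4: fast -> None, no cycle

Cycle: no


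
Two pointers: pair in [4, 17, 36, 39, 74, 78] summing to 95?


lo=0(4)+hi=5(78)=82
lo=1(17)+hi=5(78)=95

Yes: 17+78=95


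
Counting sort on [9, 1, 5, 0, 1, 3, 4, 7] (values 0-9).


Input: [9, 1, 5, 0, 1, 3, 4, 7]
Counts: [1, 2, 0, 1, 1, 1, 0, 1, 0, 1]

Sorted: [0, 1, 1, 3, 4, 5, 7, 9]


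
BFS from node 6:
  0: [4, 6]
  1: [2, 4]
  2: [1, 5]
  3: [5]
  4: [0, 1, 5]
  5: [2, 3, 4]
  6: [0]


Visit 6, enqueue [0]
Visit 0, enqueue [4]
Visit 4, enqueue [1, 5]
Visit 1, enqueue [2]
Visit 5, enqueue [3]
Visit 2, enqueue []
Visit 3, enqueue []

BFS order: [6, 0, 4, 1, 5, 2, 3]


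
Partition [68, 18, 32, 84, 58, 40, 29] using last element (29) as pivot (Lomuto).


Pivot: 29
  18 <= 29: swap -> [18, 68, 32, 84, 58, 40, 29]
Place pivot at 1: [18, 29, 32, 84, 58, 40, 68]

Partitioned: [18, 29, 32, 84, 58, 40, 68]


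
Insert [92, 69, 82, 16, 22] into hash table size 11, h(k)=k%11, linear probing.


Insert 92: h=4 -> slot 4
Insert 69: h=3 -> slot 3
Insert 82: h=5 -> slot 5
Insert 16: h=5, 1 probes -> slot 6
Insert 22: h=0 -> slot 0

Table: [22, None, None, 69, 92, 82, 16, None, None, None, None]


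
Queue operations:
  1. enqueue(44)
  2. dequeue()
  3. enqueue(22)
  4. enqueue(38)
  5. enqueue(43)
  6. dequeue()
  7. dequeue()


enqueue(44) -> [44]
dequeue()->44, []
enqueue(22) -> [22]
enqueue(38) -> [22, 38]
enqueue(43) -> [22, 38, 43]
dequeue()->22, [38, 43]
dequeue()->38, [43]

Final queue: [43]


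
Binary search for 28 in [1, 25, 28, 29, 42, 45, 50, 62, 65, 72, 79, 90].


Step 1: lo=0, hi=11, mid=5, val=45
Step 2: lo=0, hi=4, mid=2, val=28

Found at index 2


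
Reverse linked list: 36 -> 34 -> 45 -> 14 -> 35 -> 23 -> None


Step 1: curr=36, set curr.next=prev(None) | reversed so far: 36
Step 2: curr=34, set curr.next=prev(36) | reversed so far: 34 -> 36
Step 3: curr=45, set curr.next=prev(34) | reversed so far: 45 -> 34 -> 36
Step 4: curr=14, set curr.next=prev(45) | reversed so far: 14 -> 45 -> 34 -> 36
Step 5: curr=35, set curr.next=prev(14) | reversed so far: 35 -> 14 -> 45 -> 34 -> 36
Step 6: curr=23, set curr.next=prev(35) | reversed so far: 23 -> 35 -> 14 -> 45 -> 34 -> 36

23 -> 35 -> 14 -> 45 -> 34 -> 36 -> None


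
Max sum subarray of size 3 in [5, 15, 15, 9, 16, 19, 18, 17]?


[0:3]: 35
[1:4]: 39
[2:5]: 40
[3:6]: 44
[4:7]: 53
[5:8]: 54

Max: 54 at [5:8]


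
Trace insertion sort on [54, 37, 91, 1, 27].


Initial: [54, 37, 91, 1, 27]
Insert 37: [37, 54, 91, 1, 27]
Insert 91: [37, 54, 91, 1, 27]
Insert 1: [1, 37, 54, 91, 27]
Insert 27: [1, 27, 37, 54, 91]

Sorted: [1, 27, 37, 54, 91]


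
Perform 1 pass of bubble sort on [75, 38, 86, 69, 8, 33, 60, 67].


Initial: [75, 38, 86, 69, 8, 33, 60, 67]
Pass 1: [38, 75, 69, 8, 33, 60, 67, 86] (6 swaps)

After 1 pass: [38, 75, 69, 8, 33, 60, 67, 86]


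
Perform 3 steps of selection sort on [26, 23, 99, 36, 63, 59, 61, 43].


Initial: [26, 23, 99, 36, 63, 59, 61, 43]
Step 1: min=23 at 1
  Swap: [23, 26, 99, 36, 63, 59, 61, 43]
Step 2: min=26 at 1
  Swap: [23, 26, 99, 36, 63, 59, 61, 43]
Step 3: min=36 at 3
  Swap: [23, 26, 36, 99, 63, 59, 61, 43]

After 3 steps: [23, 26, 36, 99, 63, 59, 61, 43]


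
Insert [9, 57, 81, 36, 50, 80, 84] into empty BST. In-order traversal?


Insert 9: root
Insert 57: R from 9
Insert 81: R from 9 -> R from 57
Insert 36: R from 9 -> L from 57
Insert 50: R from 9 -> L from 57 -> R from 36
Insert 80: R from 9 -> R from 57 -> L from 81
Insert 84: R from 9 -> R from 57 -> R from 81

In-order: [9, 36, 50, 57, 80, 81, 84]


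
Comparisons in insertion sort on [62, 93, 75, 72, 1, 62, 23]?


Algorithm: insertion sort
Input: [62, 93, 75, 72, 1, 62, 23]
Sorted: [1, 23, 62, 62, 72, 75, 93]

20


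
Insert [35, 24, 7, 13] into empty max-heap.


Insert 35: [35]
Insert 24: [35, 24]
Insert 7: [35, 24, 7]
Insert 13: [35, 24, 7, 13]

Final heap: [35, 24, 7, 13]


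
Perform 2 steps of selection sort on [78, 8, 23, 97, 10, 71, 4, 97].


Initial: [78, 8, 23, 97, 10, 71, 4, 97]
Step 1: min=4 at 6
  Swap: [4, 8, 23, 97, 10, 71, 78, 97]
Step 2: min=8 at 1
  Swap: [4, 8, 23, 97, 10, 71, 78, 97]

After 2 steps: [4, 8, 23, 97, 10, 71, 78, 97]


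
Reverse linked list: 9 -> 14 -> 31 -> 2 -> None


Step 1: curr=9, set curr.next=prev(None) | reversed so far: 9
Step 2: curr=14, set curr.next=prev(9) | reversed so far: 14 -> 9
Step 3: curr=31, set curr.next=prev(14) | reversed so far: 31 -> 14 -> 9
Step 4: curr=2, set curr.next=prev(31) | reversed so far: 2 -> 31 -> 14 -> 9

2 -> 31 -> 14 -> 9 -> None


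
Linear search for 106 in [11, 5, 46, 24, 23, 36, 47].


i=0: 11!=106
i=1: 5!=106
i=2: 46!=106
i=3: 24!=106
i=4: 23!=106
i=5: 36!=106
i=6: 47!=106

Not found, 7 comps


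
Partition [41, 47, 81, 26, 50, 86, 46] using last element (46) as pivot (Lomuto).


Pivot: 46
  41 <= 46: advance i (no swap)
  26 <= 46: swap -> [41, 26, 81, 47, 50, 86, 46]
Place pivot at 2: [41, 26, 46, 47, 50, 86, 81]

Partitioned: [41, 26, 46, 47, 50, 86, 81]


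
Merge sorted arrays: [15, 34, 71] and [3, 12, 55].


Take 3 from B
Take 12 from B
Take 15 from A
Take 34 from A
Take 55 from B

Merged: [3, 12, 15, 34, 55, 71]


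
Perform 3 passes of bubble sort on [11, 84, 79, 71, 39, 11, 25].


Initial: [11, 84, 79, 71, 39, 11, 25]
Pass 1: [11, 79, 71, 39, 11, 25, 84] (5 swaps)
Pass 2: [11, 71, 39, 11, 25, 79, 84] (4 swaps)
Pass 3: [11, 39, 11, 25, 71, 79, 84] (3 swaps)

After 3 passes: [11, 39, 11, 25, 71, 79, 84]


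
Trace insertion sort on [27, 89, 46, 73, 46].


Initial: [27, 89, 46, 73, 46]
Insert 89: [27, 89, 46, 73, 46]
Insert 46: [27, 46, 89, 73, 46]
Insert 73: [27, 46, 73, 89, 46]
Insert 46: [27, 46, 46, 73, 89]

Sorted: [27, 46, 46, 73, 89]


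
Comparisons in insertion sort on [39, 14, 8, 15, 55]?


Algorithm: insertion sort
Input: [39, 14, 8, 15, 55]
Sorted: [8, 14, 15, 39, 55]

6


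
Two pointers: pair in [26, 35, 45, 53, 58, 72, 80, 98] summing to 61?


lo=0(26)+hi=7(98)=124
lo=0(26)+hi=6(80)=106
lo=0(26)+hi=5(72)=98
lo=0(26)+hi=4(58)=84
lo=0(26)+hi=3(53)=79
lo=0(26)+hi=2(45)=71
lo=0(26)+hi=1(35)=61

Yes: 26+35=61


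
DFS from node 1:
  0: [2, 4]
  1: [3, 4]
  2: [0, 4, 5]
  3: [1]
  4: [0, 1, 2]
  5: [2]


Visit 1, push [4, 3]
Visit 3, push []
Visit 4, push [2, 0]
Visit 0, push [2]
Visit 2, push [5]
Visit 5, push []

DFS order: [1, 3, 4, 0, 2, 5]


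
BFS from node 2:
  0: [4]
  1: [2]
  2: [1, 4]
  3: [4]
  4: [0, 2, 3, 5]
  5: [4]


Visit 2, enqueue [1, 4]
Visit 1, enqueue []
Visit 4, enqueue [0, 3, 5]
Visit 0, enqueue []
Visit 3, enqueue []
Visit 5, enqueue []

BFS order: [2, 1, 4, 0, 3, 5]


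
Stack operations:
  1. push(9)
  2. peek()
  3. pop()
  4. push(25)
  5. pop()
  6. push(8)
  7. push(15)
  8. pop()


push(9) -> [9]
peek()->9
pop()->9, []
push(25) -> [25]
pop()->25, []
push(8) -> [8]
push(15) -> [8, 15]
pop()->15, [8]

Final stack: [8]


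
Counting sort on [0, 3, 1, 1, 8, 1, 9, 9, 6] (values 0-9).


Input: [0, 3, 1, 1, 8, 1, 9, 9, 6]
Counts: [1, 3, 0, 1, 0, 0, 1, 0, 1, 2]

Sorted: [0, 1, 1, 1, 3, 6, 8, 9, 9]


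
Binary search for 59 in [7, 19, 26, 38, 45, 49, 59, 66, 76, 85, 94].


Step 1: lo=0, hi=10, mid=5, val=49
Step 2: lo=6, hi=10, mid=8, val=76
Step 3: lo=6, hi=7, mid=6, val=59

Found at index 6


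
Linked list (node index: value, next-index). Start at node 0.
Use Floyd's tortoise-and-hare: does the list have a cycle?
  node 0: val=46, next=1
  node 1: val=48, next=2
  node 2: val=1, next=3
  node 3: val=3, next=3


Floyd's tortoise (slow, +1) and hare (fast, +2):
  init: slow=0, fast=0
  step 1: slow=1, fast=2
  step 2: slow=2, fast=3
  step 3: slow=3, fast=3
  slow == fast at node 3: cycle detected

Cycle: yes


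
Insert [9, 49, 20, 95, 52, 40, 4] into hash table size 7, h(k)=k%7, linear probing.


Insert 9: h=2 -> slot 2
Insert 49: h=0 -> slot 0
Insert 20: h=6 -> slot 6
Insert 95: h=4 -> slot 4
Insert 52: h=3 -> slot 3
Insert 40: h=5 -> slot 5
Insert 4: h=4, 4 probes -> slot 1

Table: [49, 4, 9, 52, 95, 40, 20]


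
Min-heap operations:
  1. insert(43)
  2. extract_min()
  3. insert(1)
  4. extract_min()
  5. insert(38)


insert(43) -> [43]
extract_min()->43, []
insert(1) -> [1]
extract_min()->1, []
insert(38) -> [38]

Final heap: [38]


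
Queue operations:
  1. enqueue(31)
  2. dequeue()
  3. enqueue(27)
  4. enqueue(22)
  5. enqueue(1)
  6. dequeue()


enqueue(31) -> [31]
dequeue()->31, []
enqueue(27) -> [27]
enqueue(22) -> [27, 22]
enqueue(1) -> [27, 22, 1]
dequeue()->27, [22, 1]

Final queue: [22, 1]


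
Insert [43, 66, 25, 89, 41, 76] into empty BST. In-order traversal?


Insert 43: root
Insert 66: R from 43
Insert 25: L from 43
Insert 89: R from 43 -> R from 66
Insert 41: L from 43 -> R from 25
Insert 76: R from 43 -> R from 66 -> L from 89

In-order: [25, 41, 43, 66, 76, 89]


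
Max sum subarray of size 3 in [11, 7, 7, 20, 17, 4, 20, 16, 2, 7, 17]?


[0:3]: 25
[1:4]: 34
[2:5]: 44
[3:6]: 41
[4:7]: 41
[5:8]: 40
[6:9]: 38
[7:10]: 25
[8:11]: 26

Max: 44 at [2:5]


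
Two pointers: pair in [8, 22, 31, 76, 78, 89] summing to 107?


lo=0(8)+hi=5(89)=97
lo=1(22)+hi=5(89)=111
lo=1(22)+hi=4(78)=100
lo=2(31)+hi=4(78)=109
lo=2(31)+hi=3(76)=107

Yes: 31+76=107


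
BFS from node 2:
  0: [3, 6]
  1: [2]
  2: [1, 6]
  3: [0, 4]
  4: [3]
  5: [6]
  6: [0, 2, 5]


Visit 2, enqueue [1, 6]
Visit 1, enqueue []
Visit 6, enqueue [0, 5]
Visit 0, enqueue [3]
Visit 5, enqueue []
Visit 3, enqueue [4]
Visit 4, enqueue []

BFS order: [2, 1, 6, 0, 5, 3, 4]


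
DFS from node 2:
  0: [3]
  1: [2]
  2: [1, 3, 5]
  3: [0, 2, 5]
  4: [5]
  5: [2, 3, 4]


Visit 2, push [5, 3, 1]
Visit 1, push []
Visit 3, push [5, 0]
Visit 0, push []
Visit 5, push [4]
Visit 4, push []

DFS order: [2, 1, 3, 0, 5, 4]


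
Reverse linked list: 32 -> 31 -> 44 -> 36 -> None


Step 1: curr=32, set curr.next=prev(None) | reversed so far: 32
Step 2: curr=31, set curr.next=prev(32) | reversed so far: 31 -> 32
Step 3: curr=44, set curr.next=prev(31) | reversed so far: 44 -> 31 -> 32
Step 4: curr=36, set curr.next=prev(44) | reversed so far: 36 -> 44 -> 31 -> 32

36 -> 44 -> 31 -> 32 -> None


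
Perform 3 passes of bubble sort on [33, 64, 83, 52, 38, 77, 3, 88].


Initial: [33, 64, 83, 52, 38, 77, 3, 88]
Pass 1: [33, 64, 52, 38, 77, 3, 83, 88] (4 swaps)
Pass 2: [33, 52, 38, 64, 3, 77, 83, 88] (3 swaps)
Pass 3: [33, 38, 52, 3, 64, 77, 83, 88] (2 swaps)

After 3 passes: [33, 38, 52, 3, 64, 77, 83, 88]


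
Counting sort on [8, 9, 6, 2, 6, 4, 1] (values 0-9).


Input: [8, 9, 6, 2, 6, 4, 1]
Counts: [0, 1, 1, 0, 1, 0, 2, 0, 1, 1]

Sorted: [1, 2, 4, 6, 6, 8, 9]


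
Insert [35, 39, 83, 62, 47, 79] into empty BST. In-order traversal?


Insert 35: root
Insert 39: R from 35
Insert 83: R from 35 -> R from 39
Insert 62: R from 35 -> R from 39 -> L from 83
Insert 47: R from 35 -> R from 39 -> L from 83 -> L from 62
Insert 79: R from 35 -> R from 39 -> L from 83 -> R from 62

In-order: [35, 39, 47, 62, 79, 83]


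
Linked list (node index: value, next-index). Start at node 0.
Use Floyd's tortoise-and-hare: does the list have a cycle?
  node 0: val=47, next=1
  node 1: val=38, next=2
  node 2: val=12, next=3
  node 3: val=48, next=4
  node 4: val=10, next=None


Floyd's tortoise (slow, +1) and hare (fast, +2):
  init: slow=0, fast=0
  step 1: slow=1, fast=2
  step 2: slow=2, fast=4
  step 3: fast -> None, no cycle

Cycle: no


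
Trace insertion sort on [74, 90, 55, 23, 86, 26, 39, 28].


Initial: [74, 90, 55, 23, 86, 26, 39, 28]
Insert 90: [74, 90, 55, 23, 86, 26, 39, 28]
Insert 55: [55, 74, 90, 23, 86, 26, 39, 28]
Insert 23: [23, 55, 74, 90, 86, 26, 39, 28]
Insert 86: [23, 55, 74, 86, 90, 26, 39, 28]
Insert 26: [23, 26, 55, 74, 86, 90, 39, 28]
Insert 39: [23, 26, 39, 55, 74, 86, 90, 28]
Insert 28: [23, 26, 28, 39, 55, 74, 86, 90]

Sorted: [23, 26, 28, 39, 55, 74, 86, 90]


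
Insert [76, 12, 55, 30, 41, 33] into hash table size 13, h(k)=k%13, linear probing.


Insert 76: h=11 -> slot 11
Insert 12: h=12 -> slot 12
Insert 55: h=3 -> slot 3
Insert 30: h=4 -> slot 4
Insert 41: h=2 -> slot 2
Insert 33: h=7 -> slot 7

Table: [None, None, 41, 55, 30, None, None, 33, None, None, None, 76, 12]


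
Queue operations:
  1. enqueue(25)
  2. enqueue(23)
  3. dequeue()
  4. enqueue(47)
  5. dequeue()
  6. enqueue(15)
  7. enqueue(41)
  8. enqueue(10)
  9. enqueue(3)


enqueue(25) -> [25]
enqueue(23) -> [25, 23]
dequeue()->25, [23]
enqueue(47) -> [23, 47]
dequeue()->23, [47]
enqueue(15) -> [47, 15]
enqueue(41) -> [47, 15, 41]
enqueue(10) -> [47, 15, 41, 10]
enqueue(3) -> [47, 15, 41, 10, 3]

Final queue: [47, 15, 41, 10, 3]


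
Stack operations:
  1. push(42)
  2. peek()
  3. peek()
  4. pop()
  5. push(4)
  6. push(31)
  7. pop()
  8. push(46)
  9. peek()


push(42) -> [42]
peek()->42
peek()->42
pop()->42, []
push(4) -> [4]
push(31) -> [4, 31]
pop()->31, [4]
push(46) -> [4, 46]
peek()->46

Final stack: [4, 46]


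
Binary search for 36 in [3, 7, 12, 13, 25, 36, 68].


Step 1: lo=0, hi=6, mid=3, val=13
Step 2: lo=4, hi=6, mid=5, val=36

Found at index 5


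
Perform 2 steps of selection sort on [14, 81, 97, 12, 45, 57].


Initial: [14, 81, 97, 12, 45, 57]
Step 1: min=12 at 3
  Swap: [12, 81, 97, 14, 45, 57]
Step 2: min=14 at 3
  Swap: [12, 14, 97, 81, 45, 57]

After 2 steps: [12, 14, 97, 81, 45, 57]


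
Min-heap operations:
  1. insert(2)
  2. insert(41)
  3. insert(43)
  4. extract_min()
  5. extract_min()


insert(2) -> [2]
insert(41) -> [2, 41]
insert(43) -> [2, 41, 43]
extract_min()->2, [41, 43]
extract_min()->41, [43]

Final heap: [43]


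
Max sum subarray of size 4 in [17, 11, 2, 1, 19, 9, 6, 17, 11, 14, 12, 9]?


[0:4]: 31
[1:5]: 33
[2:6]: 31
[3:7]: 35
[4:8]: 51
[5:9]: 43
[6:10]: 48
[7:11]: 54
[8:12]: 46

Max: 54 at [7:11]


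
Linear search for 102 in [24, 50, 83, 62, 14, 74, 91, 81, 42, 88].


i=0: 24!=102
i=1: 50!=102
i=2: 83!=102
i=3: 62!=102
i=4: 14!=102
i=5: 74!=102
i=6: 91!=102
i=7: 81!=102
i=8: 42!=102
i=9: 88!=102

Not found, 10 comps


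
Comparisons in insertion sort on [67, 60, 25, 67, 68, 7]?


Algorithm: insertion sort
Input: [67, 60, 25, 67, 68, 7]
Sorted: [7, 25, 60, 67, 67, 68]

10


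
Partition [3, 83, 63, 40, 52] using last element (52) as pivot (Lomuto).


Pivot: 52
  3 <= 52: advance i (no swap)
  40 <= 52: swap -> [3, 40, 63, 83, 52]
Place pivot at 2: [3, 40, 52, 83, 63]

Partitioned: [3, 40, 52, 83, 63]


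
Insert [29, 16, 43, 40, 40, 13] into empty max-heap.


Insert 29: [29]
Insert 16: [29, 16]
Insert 43: [43, 16, 29]
Insert 40: [43, 40, 29, 16]
Insert 40: [43, 40, 29, 16, 40]
Insert 13: [43, 40, 29, 16, 40, 13]

Final heap: [43, 40, 29, 16, 40, 13]


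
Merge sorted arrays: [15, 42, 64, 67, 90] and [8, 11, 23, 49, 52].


Take 8 from B
Take 11 from B
Take 15 from A
Take 23 from B
Take 42 from A
Take 49 from B
Take 52 from B

Merged: [8, 11, 15, 23, 42, 49, 52, 64, 67, 90]


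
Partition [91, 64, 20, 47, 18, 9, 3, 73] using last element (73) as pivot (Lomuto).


Pivot: 73
  64 <= 73: swap -> [64, 91, 20, 47, 18, 9, 3, 73]
  20 <= 73: swap -> [64, 20, 91, 47, 18, 9, 3, 73]
  47 <= 73: swap -> [64, 20, 47, 91, 18, 9, 3, 73]
  18 <= 73: swap -> [64, 20, 47, 18, 91, 9, 3, 73]
  9 <= 73: swap -> [64, 20, 47, 18, 9, 91, 3, 73]
  3 <= 73: swap -> [64, 20, 47, 18, 9, 3, 91, 73]
Place pivot at 6: [64, 20, 47, 18, 9, 3, 73, 91]

Partitioned: [64, 20, 47, 18, 9, 3, 73, 91]


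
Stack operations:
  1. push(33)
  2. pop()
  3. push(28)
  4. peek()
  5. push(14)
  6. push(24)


push(33) -> [33]
pop()->33, []
push(28) -> [28]
peek()->28
push(14) -> [28, 14]
push(24) -> [28, 14, 24]

Final stack: [28, 14, 24]


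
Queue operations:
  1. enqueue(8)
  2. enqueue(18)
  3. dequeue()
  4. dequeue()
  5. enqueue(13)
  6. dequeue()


enqueue(8) -> [8]
enqueue(18) -> [8, 18]
dequeue()->8, [18]
dequeue()->18, []
enqueue(13) -> [13]
dequeue()->13, []

Final queue: []


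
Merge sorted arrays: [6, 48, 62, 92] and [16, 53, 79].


Take 6 from A
Take 16 from B
Take 48 from A
Take 53 from B
Take 62 from A
Take 79 from B

Merged: [6, 16, 48, 53, 62, 79, 92]


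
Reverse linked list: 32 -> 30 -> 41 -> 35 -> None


Step 1: curr=32, set curr.next=prev(None) | reversed so far: 32
Step 2: curr=30, set curr.next=prev(32) | reversed so far: 30 -> 32
Step 3: curr=41, set curr.next=prev(30) | reversed so far: 41 -> 30 -> 32
Step 4: curr=35, set curr.next=prev(41) | reversed so far: 35 -> 41 -> 30 -> 32

35 -> 41 -> 30 -> 32 -> None


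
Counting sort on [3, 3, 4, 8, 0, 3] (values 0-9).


Input: [3, 3, 4, 8, 0, 3]
Counts: [1, 0, 0, 3, 1, 0, 0, 0, 1, 0]

Sorted: [0, 3, 3, 3, 4, 8]


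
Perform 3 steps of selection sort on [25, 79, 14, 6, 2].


Initial: [25, 79, 14, 6, 2]
Step 1: min=2 at 4
  Swap: [2, 79, 14, 6, 25]
Step 2: min=6 at 3
  Swap: [2, 6, 14, 79, 25]
Step 3: min=14 at 2
  Swap: [2, 6, 14, 79, 25]

After 3 steps: [2, 6, 14, 79, 25]


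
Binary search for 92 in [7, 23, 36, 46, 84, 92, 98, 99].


Step 1: lo=0, hi=7, mid=3, val=46
Step 2: lo=4, hi=7, mid=5, val=92

Found at index 5


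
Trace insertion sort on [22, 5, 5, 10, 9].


Initial: [22, 5, 5, 10, 9]
Insert 5: [5, 22, 5, 10, 9]
Insert 5: [5, 5, 22, 10, 9]
Insert 10: [5, 5, 10, 22, 9]
Insert 9: [5, 5, 9, 10, 22]

Sorted: [5, 5, 9, 10, 22]


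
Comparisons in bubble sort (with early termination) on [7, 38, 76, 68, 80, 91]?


Algorithm: bubble sort (with early termination)
Input: [7, 38, 76, 68, 80, 91]
Sorted: [7, 38, 68, 76, 80, 91]

9


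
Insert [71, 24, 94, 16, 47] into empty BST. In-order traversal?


Insert 71: root
Insert 24: L from 71
Insert 94: R from 71
Insert 16: L from 71 -> L from 24
Insert 47: L from 71 -> R from 24

In-order: [16, 24, 47, 71, 94]


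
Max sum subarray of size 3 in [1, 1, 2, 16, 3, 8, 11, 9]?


[0:3]: 4
[1:4]: 19
[2:5]: 21
[3:6]: 27
[4:7]: 22
[5:8]: 28

Max: 28 at [5:8]


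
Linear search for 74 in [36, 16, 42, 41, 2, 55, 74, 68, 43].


i=0: 36!=74
i=1: 16!=74
i=2: 42!=74
i=3: 41!=74
i=4: 2!=74
i=5: 55!=74
i=6: 74==74 found!

Found at 6, 7 comps


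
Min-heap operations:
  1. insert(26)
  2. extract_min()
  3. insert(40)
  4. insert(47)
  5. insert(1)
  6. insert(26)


insert(26) -> [26]
extract_min()->26, []
insert(40) -> [40]
insert(47) -> [40, 47]
insert(1) -> [1, 47, 40]
insert(26) -> [1, 26, 40, 47]

Final heap: [1, 26, 40, 47]


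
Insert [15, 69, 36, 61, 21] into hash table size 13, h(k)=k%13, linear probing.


Insert 15: h=2 -> slot 2
Insert 69: h=4 -> slot 4
Insert 36: h=10 -> slot 10
Insert 61: h=9 -> slot 9
Insert 21: h=8 -> slot 8

Table: [None, None, 15, None, 69, None, None, None, 21, 61, 36, None, None]


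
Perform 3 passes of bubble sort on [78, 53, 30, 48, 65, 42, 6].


Initial: [78, 53, 30, 48, 65, 42, 6]
Pass 1: [53, 30, 48, 65, 42, 6, 78] (6 swaps)
Pass 2: [30, 48, 53, 42, 6, 65, 78] (4 swaps)
Pass 3: [30, 48, 42, 6, 53, 65, 78] (2 swaps)

After 3 passes: [30, 48, 42, 6, 53, 65, 78]


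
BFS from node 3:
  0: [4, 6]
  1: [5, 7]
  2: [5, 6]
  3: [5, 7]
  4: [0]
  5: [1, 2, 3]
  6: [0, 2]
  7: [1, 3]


Visit 3, enqueue [5, 7]
Visit 5, enqueue [1, 2]
Visit 7, enqueue []
Visit 1, enqueue []
Visit 2, enqueue [6]
Visit 6, enqueue [0]
Visit 0, enqueue [4]
Visit 4, enqueue []

BFS order: [3, 5, 7, 1, 2, 6, 0, 4]


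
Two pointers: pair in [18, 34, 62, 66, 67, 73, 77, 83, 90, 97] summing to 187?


lo=0(18)+hi=9(97)=115
lo=1(34)+hi=9(97)=131
lo=2(62)+hi=9(97)=159
lo=3(66)+hi=9(97)=163
lo=4(67)+hi=9(97)=164
lo=5(73)+hi=9(97)=170
lo=6(77)+hi=9(97)=174
lo=7(83)+hi=9(97)=180
lo=8(90)+hi=9(97)=187

Yes: 90+97=187


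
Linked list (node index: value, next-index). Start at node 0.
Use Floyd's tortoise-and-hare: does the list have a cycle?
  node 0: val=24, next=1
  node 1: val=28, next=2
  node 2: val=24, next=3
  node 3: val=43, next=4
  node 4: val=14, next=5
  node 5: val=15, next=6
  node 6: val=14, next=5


Floyd's tortoise (slow, +1) and hare (fast, +2):
  init: slow=0, fast=0
  step 1: slow=1, fast=2
  step 2: slow=2, fast=4
  step 3: slow=3, fast=6
  step 4: slow=4, fast=6
  step 5: slow=5, fast=6
  step 6: slow=6, fast=6
  slow == fast at node 6: cycle detected

Cycle: yes


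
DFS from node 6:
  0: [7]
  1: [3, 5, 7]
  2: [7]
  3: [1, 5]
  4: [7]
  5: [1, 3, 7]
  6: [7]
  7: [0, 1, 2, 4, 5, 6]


Visit 6, push [7]
Visit 7, push [5, 4, 2, 1, 0]
Visit 0, push []
Visit 1, push [5, 3]
Visit 3, push [5]
Visit 5, push []
Visit 2, push []
Visit 4, push []

DFS order: [6, 7, 0, 1, 3, 5, 2, 4]


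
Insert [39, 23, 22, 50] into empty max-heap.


Insert 39: [39]
Insert 23: [39, 23]
Insert 22: [39, 23, 22]
Insert 50: [50, 39, 22, 23]

Final heap: [50, 39, 22, 23]


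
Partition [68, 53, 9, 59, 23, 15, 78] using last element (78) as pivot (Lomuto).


Pivot: 78
  68 <= 78: advance i (no swap)
  53 <= 78: advance i (no swap)
  9 <= 78: advance i (no swap)
  59 <= 78: advance i (no swap)
  23 <= 78: advance i (no swap)
  15 <= 78: advance i (no swap)
Place pivot at 6: [68, 53, 9, 59, 23, 15, 78]

Partitioned: [68, 53, 9, 59, 23, 15, 78]


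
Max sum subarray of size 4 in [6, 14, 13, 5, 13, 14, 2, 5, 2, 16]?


[0:4]: 38
[1:5]: 45
[2:6]: 45
[3:7]: 34
[4:8]: 34
[5:9]: 23
[6:10]: 25

Max: 45 at [1:5]


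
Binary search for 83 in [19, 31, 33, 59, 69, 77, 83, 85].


Step 1: lo=0, hi=7, mid=3, val=59
Step 2: lo=4, hi=7, mid=5, val=77
Step 3: lo=6, hi=7, mid=6, val=83

Found at index 6


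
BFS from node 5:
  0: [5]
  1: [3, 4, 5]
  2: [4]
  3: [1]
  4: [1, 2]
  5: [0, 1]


Visit 5, enqueue [0, 1]
Visit 0, enqueue []
Visit 1, enqueue [3, 4]
Visit 3, enqueue []
Visit 4, enqueue [2]
Visit 2, enqueue []

BFS order: [5, 0, 1, 3, 4, 2]


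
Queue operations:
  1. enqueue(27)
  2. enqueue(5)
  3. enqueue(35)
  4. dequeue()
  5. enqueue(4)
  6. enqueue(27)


enqueue(27) -> [27]
enqueue(5) -> [27, 5]
enqueue(35) -> [27, 5, 35]
dequeue()->27, [5, 35]
enqueue(4) -> [5, 35, 4]
enqueue(27) -> [5, 35, 4, 27]

Final queue: [5, 35, 4, 27]


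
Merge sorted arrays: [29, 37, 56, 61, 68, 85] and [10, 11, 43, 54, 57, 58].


Take 10 from B
Take 11 from B
Take 29 from A
Take 37 from A
Take 43 from B
Take 54 from B
Take 56 from A
Take 57 from B
Take 58 from B

Merged: [10, 11, 29, 37, 43, 54, 56, 57, 58, 61, 68, 85]


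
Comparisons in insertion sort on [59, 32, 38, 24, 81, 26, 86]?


Algorithm: insertion sort
Input: [59, 32, 38, 24, 81, 26, 86]
Sorted: [24, 26, 32, 38, 59, 81, 86]

13


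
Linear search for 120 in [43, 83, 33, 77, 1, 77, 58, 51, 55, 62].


i=0: 43!=120
i=1: 83!=120
i=2: 33!=120
i=3: 77!=120
i=4: 1!=120
i=5: 77!=120
i=6: 58!=120
i=7: 51!=120
i=8: 55!=120
i=9: 62!=120

Not found, 10 comps


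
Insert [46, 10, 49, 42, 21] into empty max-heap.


Insert 46: [46]
Insert 10: [46, 10]
Insert 49: [49, 10, 46]
Insert 42: [49, 42, 46, 10]
Insert 21: [49, 42, 46, 10, 21]

Final heap: [49, 42, 46, 10, 21]


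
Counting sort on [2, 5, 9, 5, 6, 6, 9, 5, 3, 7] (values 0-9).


Input: [2, 5, 9, 5, 6, 6, 9, 5, 3, 7]
Counts: [0, 0, 1, 1, 0, 3, 2, 1, 0, 2]

Sorted: [2, 3, 5, 5, 5, 6, 6, 7, 9, 9]


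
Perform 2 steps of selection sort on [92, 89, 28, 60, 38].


Initial: [92, 89, 28, 60, 38]
Step 1: min=28 at 2
  Swap: [28, 89, 92, 60, 38]
Step 2: min=38 at 4
  Swap: [28, 38, 92, 60, 89]

After 2 steps: [28, 38, 92, 60, 89]


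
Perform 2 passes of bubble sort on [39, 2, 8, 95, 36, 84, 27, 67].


Initial: [39, 2, 8, 95, 36, 84, 27, 67]
Pass 1: [2, 8, 39, 36, 84, 27, 67, 95] (6 swaps)
Pass 2: [2, 8, 36, 39, 27, 67, 84, 95] (3 swaps)

After 2 passes: [2, 8, 36, 39, 27, 67, 84, 95]


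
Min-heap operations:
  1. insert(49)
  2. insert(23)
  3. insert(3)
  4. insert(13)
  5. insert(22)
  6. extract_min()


insert(49) -> [49]
insert(23) -> [23, 49]
insert(3) -> [3, 49, 23]
insert(13) -> [3, 13, 23, 49]
insert(22) -> [3, 13, 23, 49, 22]
extract_min()->3, [13, 22, 23, 49]

Final heap: [13, 22, 23, 49]


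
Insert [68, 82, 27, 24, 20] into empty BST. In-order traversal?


Insert 68: root
Insert 82: R from 68
Insert 27: L from 68
Insert 24: L from 68 -> L from 27
Insert 20: L from 68 -> L from 27 -> L from 24

In-order: [20, 24, 27, 68, 82]


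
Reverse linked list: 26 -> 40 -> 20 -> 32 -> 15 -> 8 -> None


Step 1: curr=26, set curr.next=prev(None) | reversed so far: 26
Step 2: curr=40, set curr.next=prev(26) | reversed so far: 40 -> 26
Step 3: curr=20, set curr.next=prev(40) | reversed so far: 20 -> 40 -> 26
Step 4: curr=32, set curr.next=prev(20) | reversed so far: 32 -> 20 -> 40 -> 26
Step 5: curr=15, set curr.next=prev(32) | reversed so far: 15 -> 32 -> 20 -> 40 -> 26
Step 6: curr=8, set curr.next=prev(15) | reversed so far: 8 -> 15 -> 32 -> 20 -> 40 -> 26

8 -> 15 -> 32 -> 20 -> 40 -> 26 -> None
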